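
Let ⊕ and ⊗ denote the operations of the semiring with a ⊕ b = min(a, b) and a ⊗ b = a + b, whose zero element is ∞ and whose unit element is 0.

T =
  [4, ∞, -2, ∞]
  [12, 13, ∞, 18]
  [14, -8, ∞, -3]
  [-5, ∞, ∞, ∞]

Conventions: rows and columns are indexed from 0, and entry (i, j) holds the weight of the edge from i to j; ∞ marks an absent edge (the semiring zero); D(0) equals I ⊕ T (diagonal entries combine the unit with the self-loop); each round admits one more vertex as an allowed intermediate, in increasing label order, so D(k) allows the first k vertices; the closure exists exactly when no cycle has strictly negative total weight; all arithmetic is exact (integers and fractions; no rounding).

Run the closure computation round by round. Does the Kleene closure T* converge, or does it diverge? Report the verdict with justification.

D(0):
  [0, ∞, -2, ∞]
  [12, 0, ∞, 18]
  [14, -8, 0, -3]
  [-5, ∞, ∞, 0]
D(1):
  [0, ∞, -2, ∞]
  [12, 0, 10, 18]
  [14, -8, 0, -3]
  [-5, ∞, -7, 0]
D(2):
  [0, ∞, -2, ∞]
  [12, 0, 10, 18]
  [4, -8, 0, -3]
  [-5, ∞, -7, 0]
Detection: at round 3, diagonal entry (3, 3) turns strictly negative.
Key observation: the cycle 3->0->2->3 has total weight (-5) + (-2) + (-3), which is strictly negative.
Answer: DIVERGES — negative cycle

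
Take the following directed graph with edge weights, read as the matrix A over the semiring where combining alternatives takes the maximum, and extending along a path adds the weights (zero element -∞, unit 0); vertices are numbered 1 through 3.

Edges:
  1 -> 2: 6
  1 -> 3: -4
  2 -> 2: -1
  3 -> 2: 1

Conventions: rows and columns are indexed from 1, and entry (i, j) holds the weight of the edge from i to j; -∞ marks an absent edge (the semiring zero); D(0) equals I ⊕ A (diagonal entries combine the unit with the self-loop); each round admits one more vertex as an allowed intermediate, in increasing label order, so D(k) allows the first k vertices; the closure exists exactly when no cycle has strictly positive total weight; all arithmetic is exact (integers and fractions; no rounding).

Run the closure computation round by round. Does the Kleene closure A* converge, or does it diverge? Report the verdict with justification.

D(0):
  [0, 6, -4]
  [-∞, 0, -∞]
  [-∞, 1, 0]
D(1):
  [0, 6, -4]
  [-∞, 0, -∞]
  [-∞, 1, 0]
D(2):
  [0, 6, -4]
  [-∞, 0, -∞]
  [-∞, 1, 0]
D(3):
  [0, 6, -4]
  [-∞, 0, -∞]
  [-∞, 1, 0]
Key observation: every diagonal entry stays at the unit through all rounds, so no improving cycle exists.
Answer: CONVERGES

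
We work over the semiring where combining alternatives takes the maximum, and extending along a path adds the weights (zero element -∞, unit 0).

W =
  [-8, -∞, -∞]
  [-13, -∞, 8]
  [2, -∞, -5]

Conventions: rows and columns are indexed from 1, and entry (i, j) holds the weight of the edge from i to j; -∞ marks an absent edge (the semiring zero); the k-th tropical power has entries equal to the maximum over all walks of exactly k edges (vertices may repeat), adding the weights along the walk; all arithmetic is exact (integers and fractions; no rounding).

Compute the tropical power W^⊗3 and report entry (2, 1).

W^⊗2:
  [-16, -∞, -∞]
  [10, -∞, 3]
  [-3, -∞, -10]
W^⊗3:
  [-24, -∞, -∞]
  [5, -∞, -2]
  [-8, -∞, -15]
Key observation: the optimum is the walk 2->3->3->1, with weight 8 + (-5) + 2 = 5.
Optimal value attained by: walk 2->3->3->1.
Answer: (W^⊗3)[2][1] = 5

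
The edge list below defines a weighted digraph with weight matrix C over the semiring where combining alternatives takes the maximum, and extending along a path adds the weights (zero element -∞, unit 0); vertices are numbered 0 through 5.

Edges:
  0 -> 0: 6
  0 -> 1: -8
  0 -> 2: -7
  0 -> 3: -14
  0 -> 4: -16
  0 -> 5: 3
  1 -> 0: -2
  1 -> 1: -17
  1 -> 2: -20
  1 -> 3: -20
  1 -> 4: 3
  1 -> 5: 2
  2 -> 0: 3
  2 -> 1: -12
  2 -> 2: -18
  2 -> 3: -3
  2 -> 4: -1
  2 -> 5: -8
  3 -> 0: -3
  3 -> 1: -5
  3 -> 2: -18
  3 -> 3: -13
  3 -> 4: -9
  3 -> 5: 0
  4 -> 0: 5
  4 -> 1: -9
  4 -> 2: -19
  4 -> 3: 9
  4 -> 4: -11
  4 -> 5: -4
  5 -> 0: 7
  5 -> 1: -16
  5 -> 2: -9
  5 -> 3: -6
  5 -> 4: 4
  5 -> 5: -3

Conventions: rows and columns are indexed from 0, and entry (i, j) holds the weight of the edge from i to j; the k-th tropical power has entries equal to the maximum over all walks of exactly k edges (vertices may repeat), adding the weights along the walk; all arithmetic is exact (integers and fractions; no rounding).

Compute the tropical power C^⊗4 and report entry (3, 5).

C^⊗2:
  [12, -2, -1, -3, 7, 9]
  [9, -6, -7, 12, 6, 1]
  [9, -5, -4, 8, -4, 6]
  [7, -11, -9, 0, 4, 0]
  [11, 4, -2, -2, 0, 9]
  [13, -1, 0, 13, 1, 10]
C^⊗3:
  [18, 4, 5, 16, 13, 15]
  [15, 7, 2, 15, 5, 12]
  [15, 3, 2, 5, 10, 12]
  [13, -1, 0, 13, 4, 10]
  [17, 3, 4, 9, 13, 14]
  [19, 8, 6, 10, 14, 16]
C^⊗4:
  [24, 11, 11, 22, 19, 21]
  [21, 10, 8, 14, 16, 18]
  [21, 7, 8, 19, 16, 18]
  [19, 8, 6, 13, 14, 16]
  [23, 9, 10, 22, 18, 20]
  [25, 11, 12, 23, 20, 22]
Key observation: the optimum is the walk 3->5->0->0->5, with weight 0 + 7 + 6 + 3 = 16.
Optimal value attained by: walk 3->5->0->0->5.
Answer: (C^⊗4)[3][5] = 16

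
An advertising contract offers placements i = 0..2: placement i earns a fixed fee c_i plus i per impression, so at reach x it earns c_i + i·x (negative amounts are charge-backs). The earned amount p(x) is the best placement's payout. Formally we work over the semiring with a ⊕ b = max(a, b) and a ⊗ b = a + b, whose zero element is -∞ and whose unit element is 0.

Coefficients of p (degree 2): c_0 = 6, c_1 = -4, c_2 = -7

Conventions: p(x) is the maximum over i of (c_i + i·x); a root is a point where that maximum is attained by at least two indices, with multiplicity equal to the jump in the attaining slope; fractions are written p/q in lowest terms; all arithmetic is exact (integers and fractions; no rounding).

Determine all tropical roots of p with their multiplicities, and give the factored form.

hull edge (i=0, c=6) to (i=2, c=-7): slope -13/2, span 2
Factored form: p(x) = -7 ⊗ (x ⊕ 13/2) ⊗ (x ⊕ 13/2)
Answer: roots = 13/2 (mult 2)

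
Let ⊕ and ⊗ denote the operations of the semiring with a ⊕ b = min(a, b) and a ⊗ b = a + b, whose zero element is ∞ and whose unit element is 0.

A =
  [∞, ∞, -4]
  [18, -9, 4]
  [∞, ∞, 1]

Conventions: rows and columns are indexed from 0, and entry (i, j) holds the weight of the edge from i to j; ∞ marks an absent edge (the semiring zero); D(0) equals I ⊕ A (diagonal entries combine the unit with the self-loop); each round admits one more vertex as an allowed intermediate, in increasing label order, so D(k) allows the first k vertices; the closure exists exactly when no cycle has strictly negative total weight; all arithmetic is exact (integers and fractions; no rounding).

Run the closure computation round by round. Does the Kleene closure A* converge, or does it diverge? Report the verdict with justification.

Detection: at round 0, diagonal entry (1, 1) turns strictly negative.
Key observation: the cycle 1->1 has total weight (-9), which is strictly negative.
Answer: DIVERGES — negative cycle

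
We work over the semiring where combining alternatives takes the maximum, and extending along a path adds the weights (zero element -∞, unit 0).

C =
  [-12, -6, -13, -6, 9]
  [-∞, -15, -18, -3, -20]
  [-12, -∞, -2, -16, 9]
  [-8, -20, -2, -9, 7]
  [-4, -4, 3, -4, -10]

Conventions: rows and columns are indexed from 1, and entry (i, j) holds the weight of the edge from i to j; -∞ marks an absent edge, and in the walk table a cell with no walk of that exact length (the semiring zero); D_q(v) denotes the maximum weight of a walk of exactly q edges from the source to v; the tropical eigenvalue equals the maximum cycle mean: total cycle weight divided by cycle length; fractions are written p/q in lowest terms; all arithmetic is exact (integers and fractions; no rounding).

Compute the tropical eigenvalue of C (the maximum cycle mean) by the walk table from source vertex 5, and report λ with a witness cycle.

q=0: [-∞, -∞, -∞, -∞, 0]
q=1: [-4, -4, 3, -4, -10]
q=2: [-9, -10, 1, -7, 12]
q=3: [8, 8, 15, 8, 10]
q=4: [6, 6, 13, 6, 24]
q=5: [20, 20, 27, 20, 22]
Optimal cycle mean attained by: cycle 3->5->3, total 9 + 3, length 2.
Answer: λ = 6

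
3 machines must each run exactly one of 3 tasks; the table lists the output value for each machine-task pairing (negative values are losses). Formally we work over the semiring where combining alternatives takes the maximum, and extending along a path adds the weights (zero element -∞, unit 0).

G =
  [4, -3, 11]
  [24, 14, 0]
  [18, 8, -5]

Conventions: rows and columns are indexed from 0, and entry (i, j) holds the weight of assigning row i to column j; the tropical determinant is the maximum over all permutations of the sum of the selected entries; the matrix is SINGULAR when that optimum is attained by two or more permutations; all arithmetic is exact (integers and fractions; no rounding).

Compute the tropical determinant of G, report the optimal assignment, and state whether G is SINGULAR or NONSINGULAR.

σ = (0, 1, 2): 4 + 14 + (-5) = 13
σ = (0, 2, 1): 4 + 0 + 8 = 12
σ = (1, 0, 2): (-3) + 24 + (-5) = 16
σ = (1, 2, 0): (-3) + 0 + 18 = 15
σ = (2, 0, 1): 11 + 24 + 8 = 43
σ = (2, 1, 0): 11 + 14 + 18 = 43
Optimal value attained by: σ = (2, 0, 1).
Answer: det⊕(G) = 43; verdict: SINGULAR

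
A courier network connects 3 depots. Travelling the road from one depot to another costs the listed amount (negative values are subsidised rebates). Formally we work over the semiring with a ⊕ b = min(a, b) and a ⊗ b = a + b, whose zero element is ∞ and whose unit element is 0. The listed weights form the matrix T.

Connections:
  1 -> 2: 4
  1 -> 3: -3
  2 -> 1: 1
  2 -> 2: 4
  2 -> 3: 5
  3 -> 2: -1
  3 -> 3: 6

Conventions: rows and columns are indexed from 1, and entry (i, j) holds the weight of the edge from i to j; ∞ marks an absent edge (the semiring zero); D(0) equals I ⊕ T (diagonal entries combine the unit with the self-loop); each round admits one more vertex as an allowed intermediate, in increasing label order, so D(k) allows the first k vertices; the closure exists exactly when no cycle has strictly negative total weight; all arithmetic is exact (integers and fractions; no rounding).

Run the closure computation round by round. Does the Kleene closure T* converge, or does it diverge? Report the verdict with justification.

D(0):
  [0, 4, -3]
  [1, 0, 5]
  [∞, -1, 0]
D(1):
  [0, 4, -3]
  [1, 0, -2]
  [∞, -1, 0]
Detection: at round 2, diagonal entry (3, 3) turns strictly negative.
Key observation: the cycle 3->2->1->3 has total weight (-1) + 1 + (-3), which is strictly negative.
Answer: DIVERGES — negative cycle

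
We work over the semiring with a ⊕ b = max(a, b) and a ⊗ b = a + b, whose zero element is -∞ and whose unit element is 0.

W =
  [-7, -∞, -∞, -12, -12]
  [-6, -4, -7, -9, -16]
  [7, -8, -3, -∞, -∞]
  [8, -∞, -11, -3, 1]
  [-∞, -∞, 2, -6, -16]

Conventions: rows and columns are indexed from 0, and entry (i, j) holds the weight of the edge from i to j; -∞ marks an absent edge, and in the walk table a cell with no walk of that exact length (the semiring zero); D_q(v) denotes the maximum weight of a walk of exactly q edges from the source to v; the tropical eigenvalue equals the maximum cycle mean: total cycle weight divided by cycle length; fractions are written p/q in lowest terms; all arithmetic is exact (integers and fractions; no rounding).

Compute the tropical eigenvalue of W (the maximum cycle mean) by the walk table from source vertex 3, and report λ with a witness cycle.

q=0: [-∞, -∞, -∞, 0, -∞]
q=1: [8, -∞, -11, -3, 1]
q=2: [5, -19, 3, -4, -2]
q=3: [10, -5, 0, -7, -3]
q=4: [7, -8, -1, -2, -2]
q=5: [6, -9, 0, -5, -1]
Optimal cycle mean attained by: cycle 0->3->4->2->0, total (-12) + 1 + 2 + 7, length 4.
Answer: λ = -1/2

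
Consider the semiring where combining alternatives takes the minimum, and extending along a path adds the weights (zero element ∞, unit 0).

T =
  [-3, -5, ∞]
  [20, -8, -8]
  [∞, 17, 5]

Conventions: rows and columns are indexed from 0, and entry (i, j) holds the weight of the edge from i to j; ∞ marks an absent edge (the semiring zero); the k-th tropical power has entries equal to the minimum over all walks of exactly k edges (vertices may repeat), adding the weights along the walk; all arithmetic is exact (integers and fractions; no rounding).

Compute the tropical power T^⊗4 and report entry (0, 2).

T^⊗2:
  [-6, -13, -13]
  [12, -16, -16]
  [37, 9, 9]
T^⊗3:
  [-9, -21, -21]
  [4, -24, -24]
  [29, 1, 1]
T^⊗4:
  [-12, -29, -29]
  [-4, -32, -32]
  [21, -7, -7]
Key observation: the optimum is the walk 0->1->1->1->2, with weight (-5) + (-8) + (-8) + (-8) = -29.
Optimal value attained by: walk 0->1->1->1->2.
Answer: (T^⊗4)[0][2] = -29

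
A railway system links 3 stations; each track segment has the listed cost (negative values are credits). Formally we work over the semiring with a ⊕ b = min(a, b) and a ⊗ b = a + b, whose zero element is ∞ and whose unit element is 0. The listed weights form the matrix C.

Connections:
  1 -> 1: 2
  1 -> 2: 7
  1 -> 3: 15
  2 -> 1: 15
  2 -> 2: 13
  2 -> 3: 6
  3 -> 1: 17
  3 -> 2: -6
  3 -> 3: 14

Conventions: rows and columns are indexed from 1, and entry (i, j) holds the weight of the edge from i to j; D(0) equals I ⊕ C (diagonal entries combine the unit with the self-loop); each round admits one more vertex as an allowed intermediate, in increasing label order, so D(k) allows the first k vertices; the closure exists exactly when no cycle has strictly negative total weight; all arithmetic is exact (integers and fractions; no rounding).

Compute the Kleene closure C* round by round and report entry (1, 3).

D(0):
  [0, 7, 15]
  [15, 0, 6]
  [17, -6, 0]
D(1):
  [0, 7, 15]
  [15, 0, 6]
  [17, -6, 0]
D(2):
  [0, 7, 13]
  [15, 0, 6]
  [9, -6, 0]
D(3):
  [0, 7, 13]
  [15, 0, 6]
  [9, -6, 0]
Answer: C*[1][3] = 13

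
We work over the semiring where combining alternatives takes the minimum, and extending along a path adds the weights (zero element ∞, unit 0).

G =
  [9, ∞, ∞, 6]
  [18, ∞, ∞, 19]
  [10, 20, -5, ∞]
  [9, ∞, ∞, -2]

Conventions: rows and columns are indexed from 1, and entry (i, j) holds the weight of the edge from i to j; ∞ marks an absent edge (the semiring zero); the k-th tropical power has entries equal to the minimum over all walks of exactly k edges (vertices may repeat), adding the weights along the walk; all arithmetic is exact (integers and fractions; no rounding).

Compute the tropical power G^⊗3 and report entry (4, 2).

G^⊗2:
  [15, ∞, ∞, 4]
  [27, ∞, ∞, 17]
  [5, 15, -10, 16]
  [7, ∞, ∞, -4]
G^⊗3:
  [13, ∞, ∞, 2]
  [26, ∞, ∞, 15]
  [0, 10, -15, 11]
  [5, ∞, ∞, -6]
Key observation: no walk of exactly 3 edges connects these vertices, so the entry is the semiring zero.
Answer: (G^⊗3)[4][2] = ∞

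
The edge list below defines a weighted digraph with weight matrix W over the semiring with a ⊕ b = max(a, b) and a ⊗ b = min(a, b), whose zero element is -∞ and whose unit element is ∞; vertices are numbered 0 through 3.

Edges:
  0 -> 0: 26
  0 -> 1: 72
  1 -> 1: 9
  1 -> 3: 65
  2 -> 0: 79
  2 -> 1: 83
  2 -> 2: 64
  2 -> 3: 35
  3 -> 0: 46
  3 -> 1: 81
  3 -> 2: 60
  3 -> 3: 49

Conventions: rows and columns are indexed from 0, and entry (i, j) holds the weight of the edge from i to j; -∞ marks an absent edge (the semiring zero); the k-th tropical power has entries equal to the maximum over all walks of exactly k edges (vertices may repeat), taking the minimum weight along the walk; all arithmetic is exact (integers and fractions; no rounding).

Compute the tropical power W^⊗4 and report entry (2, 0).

W^⊗2:
  [26, 26, -∞, 65]
  [46, 65, 60, 49]
  [64, 72, 64, 65]
  [60, 60, 60, 65]
W^⊗3:
  [46, 65, 60, 49]
  [60, 60, 60, 65]
  [64, 65, 64, 65]
  [60, 65, 60, 60]
W^⊗4:
  [60, 60, 60, 65]
  [60, 65, 60, 60]
  [64, 65, 64, 65]
  [60, 60, 60, 65]
Key observation: the optimum is the walk 2->2->2->2->0, with weight 64 min 64 min 64 min 79 = 64.
Optimal value attained by: walk 2->2->2->2->0.
Answer: (W^⊗4)[2][0] = 64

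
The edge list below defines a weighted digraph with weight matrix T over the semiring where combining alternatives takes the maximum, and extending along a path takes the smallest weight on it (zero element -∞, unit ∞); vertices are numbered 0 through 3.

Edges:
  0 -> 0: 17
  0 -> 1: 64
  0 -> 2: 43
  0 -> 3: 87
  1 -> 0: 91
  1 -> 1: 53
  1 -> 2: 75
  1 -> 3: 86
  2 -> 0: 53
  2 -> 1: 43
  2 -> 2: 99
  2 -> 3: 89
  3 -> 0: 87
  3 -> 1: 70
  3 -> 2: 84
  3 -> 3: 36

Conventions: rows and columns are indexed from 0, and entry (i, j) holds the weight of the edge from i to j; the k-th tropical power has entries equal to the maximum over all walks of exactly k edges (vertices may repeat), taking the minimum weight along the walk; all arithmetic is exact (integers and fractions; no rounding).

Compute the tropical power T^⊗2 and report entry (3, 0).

T^⊗2:
  [87, 70, 84, 64]
  [86, 70, 84, 87]
  [87, 70, 99, 89]
  [70, 64, 84, 87]
Key observation: the optimum is the walk 3->1->0, with weight 70 min 91 = 70.
Optimal value attained by: walk 3->1->0.
Answer: (T^⊗2)[3][0] = 70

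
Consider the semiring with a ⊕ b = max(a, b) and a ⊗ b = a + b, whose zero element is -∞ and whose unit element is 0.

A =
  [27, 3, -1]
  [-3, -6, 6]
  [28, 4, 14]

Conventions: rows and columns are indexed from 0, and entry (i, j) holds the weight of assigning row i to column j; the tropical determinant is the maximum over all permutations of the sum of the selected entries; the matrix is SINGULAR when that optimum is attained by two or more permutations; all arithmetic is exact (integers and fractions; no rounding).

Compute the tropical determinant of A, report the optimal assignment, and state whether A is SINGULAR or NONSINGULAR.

σ = (0, 1, 2): 27 + (-6) + 14 = 35
σ = (0, 2, 1): 27 + 6 + 4 = 37
σ = (1, 0, 2): 3 + (-3) + 14 = 14
σ = (1, 2, 0): 3 + 6 + 28 = 37
σ = (2, 0, 1): (-1) + (-3) + 4 = 0
σ = (2, 1, 0): (-1) + (-6) + 28 = 21
Optimal value attained by: σ = (0, 2, 1).
Answer: det⊕(A) = 37; verdict: SINGULAR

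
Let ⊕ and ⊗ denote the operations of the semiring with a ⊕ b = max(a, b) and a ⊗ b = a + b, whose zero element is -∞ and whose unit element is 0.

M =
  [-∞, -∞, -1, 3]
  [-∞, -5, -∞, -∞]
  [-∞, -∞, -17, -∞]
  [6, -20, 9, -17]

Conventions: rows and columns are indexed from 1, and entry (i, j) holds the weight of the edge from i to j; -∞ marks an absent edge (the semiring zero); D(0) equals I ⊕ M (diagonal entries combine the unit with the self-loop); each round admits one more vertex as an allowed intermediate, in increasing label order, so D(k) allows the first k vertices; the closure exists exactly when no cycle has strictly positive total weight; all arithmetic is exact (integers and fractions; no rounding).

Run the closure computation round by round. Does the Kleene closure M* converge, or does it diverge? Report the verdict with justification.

D(0):
  [0, -∞, -1, 3]
  [-∞, 0, -∞, -∞]
  [-∞, -∞, 0, -∞]
  [6, -20, 9, 0]
Detection: at round 1, diagonal entry (4, 4) turns strictly positive.
Key observation: the cycle 4->1->4 has total weight 6 + 3, which is strictly positive.
Answer: DIVERGES — positive cycle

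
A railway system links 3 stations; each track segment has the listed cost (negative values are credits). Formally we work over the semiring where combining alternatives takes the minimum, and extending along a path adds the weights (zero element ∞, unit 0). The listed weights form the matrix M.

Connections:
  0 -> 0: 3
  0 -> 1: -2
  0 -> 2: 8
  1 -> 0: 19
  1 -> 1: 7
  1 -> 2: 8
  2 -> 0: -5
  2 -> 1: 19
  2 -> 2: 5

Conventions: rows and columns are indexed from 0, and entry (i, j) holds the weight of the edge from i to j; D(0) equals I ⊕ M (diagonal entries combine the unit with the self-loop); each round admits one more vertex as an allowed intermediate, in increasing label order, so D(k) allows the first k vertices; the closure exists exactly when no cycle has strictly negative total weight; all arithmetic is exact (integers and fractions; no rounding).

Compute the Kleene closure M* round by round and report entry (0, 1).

D(0):
  [0, -2, 8]
  [19, 0, 8]
  [-5, 19, 0]
D(1):
  [0, -2, 8]
  [19, 0, 8]
  [-5, -7, 0]
D(2):
  [0, -2, 6]
  [19, 0, 8]
  [-5, -7, 0]
D(3):
  [0, -2, 6]
  [3, 0, 8]
  [-5, -7, 0]
Answer: M*[0][1] = -2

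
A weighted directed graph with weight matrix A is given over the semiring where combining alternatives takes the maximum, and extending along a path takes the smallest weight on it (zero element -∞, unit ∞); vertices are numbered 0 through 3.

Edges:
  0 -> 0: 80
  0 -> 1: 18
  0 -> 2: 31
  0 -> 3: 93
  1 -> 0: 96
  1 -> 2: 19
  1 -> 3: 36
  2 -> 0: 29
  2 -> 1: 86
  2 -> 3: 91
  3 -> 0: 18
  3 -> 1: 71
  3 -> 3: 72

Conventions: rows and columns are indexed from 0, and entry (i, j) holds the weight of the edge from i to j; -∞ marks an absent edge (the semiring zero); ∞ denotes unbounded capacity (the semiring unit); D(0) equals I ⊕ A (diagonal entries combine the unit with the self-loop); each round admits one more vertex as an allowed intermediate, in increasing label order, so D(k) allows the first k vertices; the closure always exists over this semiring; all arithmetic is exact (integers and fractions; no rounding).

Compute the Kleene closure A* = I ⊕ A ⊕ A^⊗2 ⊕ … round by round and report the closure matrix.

D(0):
  [∞, 18, 31, 93]
  [96, ∞, 19, 36]
  [29, 86, ∞, 91]
  [18, 71, -∞, ∞]
D(1):
  [∞, 18, 31, 93]
  [96, ∞, 31, 93]
  [29, 86, ∞, 91]
  [18, 71, 18, ∞]
D(2):
  [∞, 18, 31, 93]
  [96, ∞, 31, 93]
  [86, 86, ∞, 91]
  [71, 71, 31, ∞]
D(3):
  [∞, 31, 31, 93]
  [96, ∞, 31, 93]
  [86, 86, ∞, 91]
  [71, 71, 31, ∞]
D(4):
  [∞, 71, 31, 93]
  [96, ∞, 31, 93]
  [86, 86, ∞, 91]
  [71, 71, 31, ∞]
Answer: A* = [[∞, 71, 31, 93], [96, ∞, 31, 93], [86, 86, ∞, 91], [71, 71, 31, ∞]]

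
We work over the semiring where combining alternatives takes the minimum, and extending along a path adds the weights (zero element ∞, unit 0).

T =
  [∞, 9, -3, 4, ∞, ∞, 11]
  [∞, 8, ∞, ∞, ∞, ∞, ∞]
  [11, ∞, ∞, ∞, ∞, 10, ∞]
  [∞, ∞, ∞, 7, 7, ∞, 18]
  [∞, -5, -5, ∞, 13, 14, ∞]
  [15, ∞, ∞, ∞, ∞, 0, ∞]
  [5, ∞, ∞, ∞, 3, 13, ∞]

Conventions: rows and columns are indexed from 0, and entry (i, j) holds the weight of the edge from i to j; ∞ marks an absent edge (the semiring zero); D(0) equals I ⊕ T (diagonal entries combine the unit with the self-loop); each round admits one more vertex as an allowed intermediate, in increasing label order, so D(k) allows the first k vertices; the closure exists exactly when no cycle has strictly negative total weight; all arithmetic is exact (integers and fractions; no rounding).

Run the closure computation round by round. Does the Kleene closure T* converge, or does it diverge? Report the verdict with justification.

D(0):
  [0, 9, -3, 4, ∞, ∞, 11]
  [∞, 0, ∞, ∞, ∞, ∞, ∞]
  [11, ∞, 0, ∞, ∞, 10, ∞]
  [∞, ∞, ∞, 0, 7, ∞, 18]
  [∞, -5, -5, ∞, 0, 14, ∞]
  [15, ∞, ∞, ∞, ∞, 0, ∞]
  [5, ∞, ∞, ∞, 3, 13, 0]
D(1):
  [0, 9, -3, 4, ∞, ∞, 11]
  [∞, 0, ∞, ∞, ∞, ∞, ∞]
  [11, 20, 0, 15, ∞, 10, 22]
  [∞, ∞, ∞, 0, 7, ∞, 18]
  [∞, -5, -5, ∞, 0, 14, ∞]
  [15, 24, 12, 19, ∞, 0, 26]
  [5, 14, 2, 9, 3, 13, 0]
D(2):
  [0, 9, -3, 4, ∞, ∞, 11]
  [∞, 0, ∞, ∞, ∞, ∞, ∞]
  [11, 20, 0, 15, ∞, 10, 22]
  [∞, ∞, ∞, 0, 7, ∞, 18]
  [∞, -5, -5, ∞, 0, 14, ∞]
  [15, 24, 12, 19, ∞, 0, 26]
  [5, 14, 2, 9, 3, 13, 0]
D(3):
  [0, 9, -3, 4, ∞, 7, 11]
  [∞, 0, ∞, ∞, ∞, ∞, ∞]
  [11, 20, 0, 15, ∞, 10, 22]
  [∞, ∞, ∞, 0, 7, ∞, 18]
  [6, -5, -5, 10, 0, 5, 17]
  [15, 24, 12, 19, ∞, 0, 26]
  [5, 14, 2, 9, 3, 12, 0]
D(4):
  [0, 9, -3, 4, 11, 7, 11]
  [∞, 0, ∞, ∞, ∞, ∞, ∞]
  [11, 20, 0, 15, 22, 10, 22]
  [∞, ∞, ∞, 0, 7, ∞, 18]
  [6, -5, -5, 10, 0, 5, 17]
  [15, 24, 12, 19, 26, 0, 26]
  [5, 14, 2, 9, 3, 12, 0]
D(5):
  [0, 6, -3, 4, 11, 7, 11]
  [∞, 0, ∞, ∞, ∞, ∞, ∞]
  [11, 17, 0, 15, 22, 10, 22]
  [13, 2, 2, 0, 7, 12, 18]
  [6, -5, -5, 10, 0, 5, 17]
  [15, 21, 12, 19, 26, 0, 26]
  [5, -2, -2, 9, 3, 8, 0]
D(6):
  [0, 6, -3, 4, 11, 7, 11]
  [∞, 0, ∞, ∞, ∞, ∞, ∞]
  [11, 17, 0, 15, 22, 10, 22]
  [13, 2, 2, 0, 7, 12, 18]
  [6, -5, -5, 10, 0, 5, 17]
  [15, 21, 12, 19, 26, 0, 26]
  [5, -2, -2, 9, 3, 8, 0]
D(7):
  [0, 6, -3, 4, 11, 7, 11]
  [∞, 0, ∞, ∞, ∞, ∞, ∞]
  [11, 17, 0, 15, 22, 10, 22]
  [13, 2, 2, 0, 7, 12, 18]
  [6, -5, -5, 10, 0, 5, 17]
  [15, 21, 12, 19, 26, 0, 26]
  [5, -2, -2, 9, 3, 8, 0]
Key observation: every diagonal entry stays at the unit through all rounds, so no improving cycle exists.
Answer: CONVERGES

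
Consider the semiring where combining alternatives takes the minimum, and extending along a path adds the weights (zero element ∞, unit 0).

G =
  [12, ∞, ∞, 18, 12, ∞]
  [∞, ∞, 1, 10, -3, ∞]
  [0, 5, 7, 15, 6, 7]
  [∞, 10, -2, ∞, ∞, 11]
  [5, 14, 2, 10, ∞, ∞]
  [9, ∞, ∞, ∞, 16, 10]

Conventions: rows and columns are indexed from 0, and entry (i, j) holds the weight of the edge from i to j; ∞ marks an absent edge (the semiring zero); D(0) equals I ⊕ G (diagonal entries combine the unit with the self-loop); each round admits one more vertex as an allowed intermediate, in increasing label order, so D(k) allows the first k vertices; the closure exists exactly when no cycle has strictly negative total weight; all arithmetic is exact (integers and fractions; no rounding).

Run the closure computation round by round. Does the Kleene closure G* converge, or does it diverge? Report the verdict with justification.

D(0):
  [0, ∞, ∞, 18, 12, ∞]
  [∞, 0, 1, 10, -3, ∞]
  [0, 5, 0, 15, 6, 7]
  [∞, 10, -2, 0, ∞, 11]
  [5, 14, 2, 10, 0, ∞]
  [9, ∞, ∞, ∞, 16, 0]
D(1):
  [0, ∞, ∞, 18, 12, ∞]
  [∞, 0, 1, 10, -3, ∞]
  [0, 5, 0, 15, 6, 7]
  [∞, 10, -2, 0, ∞, 11]
  [5, 14, 2, 10, 0, ∞]
  [9, ∞, ∞, 27, 16, 0]
D(2):
  [0, ∞, ∞, 18, 12, ∞]
  [∞, 0, 1, 10, -3, ∞]
  [0, 5, 0, 15, 2, 7]
  [∞, 10, -2, 0, 7, 11]
  [5, 14, 2, 10, 0, ∞]
  [9, ∞, ∞, 27, 16, 0]
D(3):
  [0, ∞, ∞, 18, 12, ∞]
  [1, 0, 1, 10, -3, 8]
  [0, 5, 0, 15, 2, 7]
  [-2, 3, -2, 0, 0, 5]
  [2, 7, 2, 10, 0, 9]
  [9, ∞, ∞, 27, 16, 0]
D(4):
  [0, 21, 16, 18, 12, 23]
  [1, 0, 1, 10, -3, 8]
  [0, 5, 0, 15, 2, 7]
  [-2, 3, -2, 0, 0, 5]
  [2, 7, 2, 10, 0, 9]
  [9, 30, 25, 27, 16, 0]
D(5):
  [0, 19, 14, 18, 12, 21]
  [-1, 0, -1, 7, -3, 6]
  [0, 5, 0, 12, 2, 7]
  [-2, 3, -2, 0, 0, 5]
  [2, 7, 2, 10, 0, 9]
  [9, 23, 18, 26, 16, 0]
D(6):
  [0, 19, 14, 18, 12, 21]
  [-1, 0, -1, 7, -3, 6]
  [0, 5, 0, 12, 2, 7]
  [-2, 3, -2, 0, 0, 5]
  [2, 7, 2, 10, 0, 9]
  [9, 23, 18, 26, 16, 0]
Key observation: every diagonal entry stays at the unit through all rounds, so no improving cycle exists.
Answer: CONVERGES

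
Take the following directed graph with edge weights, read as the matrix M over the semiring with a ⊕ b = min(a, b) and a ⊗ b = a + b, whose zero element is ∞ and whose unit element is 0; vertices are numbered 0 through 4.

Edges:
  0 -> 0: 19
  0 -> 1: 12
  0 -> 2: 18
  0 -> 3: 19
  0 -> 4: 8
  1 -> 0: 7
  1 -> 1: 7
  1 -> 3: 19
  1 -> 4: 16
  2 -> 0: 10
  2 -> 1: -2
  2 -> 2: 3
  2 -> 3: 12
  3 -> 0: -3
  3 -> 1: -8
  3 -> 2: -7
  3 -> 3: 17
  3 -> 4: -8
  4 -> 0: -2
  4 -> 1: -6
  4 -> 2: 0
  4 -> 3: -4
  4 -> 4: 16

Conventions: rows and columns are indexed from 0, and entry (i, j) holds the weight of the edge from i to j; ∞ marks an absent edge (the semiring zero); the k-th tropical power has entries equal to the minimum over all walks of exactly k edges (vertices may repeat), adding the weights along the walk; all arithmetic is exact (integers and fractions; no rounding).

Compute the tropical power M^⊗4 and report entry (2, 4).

M^⊗2:
  [6, 2, 8, 4, 11]
  [14, 10, 12, 12, 11]
  [5, 1, 5, 15, 4]
  [-10, -14, -8, -12, 5]
  [-7, -12, -11, 12, -12]
M^⊗3:
  [1, -4, -3, 7, -4]
  [9, 4, 5, 7, 4]
  [2, -2, 4, 0, 7]
  [-15, -20, -19, 1, -20]
  [-14, -18, -12, -16, 1]
M^⊗4:
  [-6, -10, -4, -8, -1]
  [2, -2, 0, 0, -1]
  [-3, -8, -7, 3, -8]
  [-22, -26, -20, -24, -7]
  [-19, -24, -23, -3, -24]
Key observation: the optimum is the walk 2->3->4->3->4, with weight 12 + (-8) + (-4) + (-8) = -8.
Optimal value attained by: walk 2->3->4->3->4.
Answer: (M^⊗4)[2][4] = -8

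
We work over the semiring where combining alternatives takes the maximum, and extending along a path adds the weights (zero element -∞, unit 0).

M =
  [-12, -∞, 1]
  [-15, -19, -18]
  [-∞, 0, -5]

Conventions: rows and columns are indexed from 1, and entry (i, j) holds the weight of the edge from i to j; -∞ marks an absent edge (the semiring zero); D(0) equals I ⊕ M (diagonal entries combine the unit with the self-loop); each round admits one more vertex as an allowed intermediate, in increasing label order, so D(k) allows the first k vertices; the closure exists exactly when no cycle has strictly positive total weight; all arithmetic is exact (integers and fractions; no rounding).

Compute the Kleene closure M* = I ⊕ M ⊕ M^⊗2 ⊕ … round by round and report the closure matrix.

D(0):
  [0, -∞, 1]
  [-15, 0, -18]
  [-∞, 0, 0]
D(1):
  [0, -∞, 1]
  [-15, 0, -14]
  [-∞, 0, 0]
D(2):
  [0, -∞, 1]
  [-15, 0, -14]
  [-15, 0, 0]
D(3):
  [0, 1, 1]
  [-15, 0, -14]
  [-15, 0, 0]
Answer: M* = [[0, 1, 1], [-15, 0, -14], [-15, 0, 0]]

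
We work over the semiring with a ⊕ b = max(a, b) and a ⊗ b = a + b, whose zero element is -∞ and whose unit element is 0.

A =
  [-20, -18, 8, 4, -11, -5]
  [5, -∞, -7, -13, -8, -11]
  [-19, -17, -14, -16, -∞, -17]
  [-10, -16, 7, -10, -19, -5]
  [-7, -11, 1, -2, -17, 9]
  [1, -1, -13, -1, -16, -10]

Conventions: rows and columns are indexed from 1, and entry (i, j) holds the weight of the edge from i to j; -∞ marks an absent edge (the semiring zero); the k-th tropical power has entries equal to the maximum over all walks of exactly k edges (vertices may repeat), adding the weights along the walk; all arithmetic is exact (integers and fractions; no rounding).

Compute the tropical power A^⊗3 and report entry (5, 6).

A^⊗2:
  [-4, -6, 11, -6, -15, -1]
  [-10, -12, 13, 9, -6, 1]
  [-12, -18, -9, -15, -25, -21]
  [-4, -6, -2, -6, -21, -10]
  [10, 8, 5, 8, -7, -1]
  [4, -11, 9, 5, -9, -4]
A^⊗3:
  [0, -2, 4, 0, -14, -6]
  [2, 0, 16, 0, -10, 4]
  [-13, -22, -4, -8, -23, -16]
  [-1, -11, 4, 0, -14, -9]
  [13, -2, 18, 14, 0, 5]
  [-3, -5, 12, 8, -7, 0]
Key observation: the optimum is the walk 5->6->1->6, with weight 9 + 1 + (-5) = 5.
Optimal value attained by: walk 5->6->1->6.
Answer: (A^⊗3)[5][6] = 5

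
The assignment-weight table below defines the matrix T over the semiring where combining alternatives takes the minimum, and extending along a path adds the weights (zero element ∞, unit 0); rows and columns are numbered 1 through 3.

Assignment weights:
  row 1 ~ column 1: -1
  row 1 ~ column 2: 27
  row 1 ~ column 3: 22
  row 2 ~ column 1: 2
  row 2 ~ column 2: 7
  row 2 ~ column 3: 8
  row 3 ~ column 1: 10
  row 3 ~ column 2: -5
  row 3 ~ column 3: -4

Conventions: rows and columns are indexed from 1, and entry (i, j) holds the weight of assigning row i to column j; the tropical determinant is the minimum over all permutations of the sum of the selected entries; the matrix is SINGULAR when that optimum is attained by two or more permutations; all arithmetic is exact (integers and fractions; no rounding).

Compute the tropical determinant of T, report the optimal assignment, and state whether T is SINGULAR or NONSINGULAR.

σ = (1, 2, 3): (-1) + 7 + (-4) = 2
σ = (1, 3, 2): (-1) + 8 + (-5) = 2
σ = (2, 1, 3): 27 + 2 + (-4) = 25
σ = (2, 3, 1): 27 + 8 + 10 = 45
σ = (3, 1, 2): 22 + 2 + (-5) = 19
σ = (3, 2, 1): 22 + 7 + 10 = 39
Optimal value attained by: σ = (1, 2, 3).
Answer: det⊕(T) = 2; verdict: SINGULAR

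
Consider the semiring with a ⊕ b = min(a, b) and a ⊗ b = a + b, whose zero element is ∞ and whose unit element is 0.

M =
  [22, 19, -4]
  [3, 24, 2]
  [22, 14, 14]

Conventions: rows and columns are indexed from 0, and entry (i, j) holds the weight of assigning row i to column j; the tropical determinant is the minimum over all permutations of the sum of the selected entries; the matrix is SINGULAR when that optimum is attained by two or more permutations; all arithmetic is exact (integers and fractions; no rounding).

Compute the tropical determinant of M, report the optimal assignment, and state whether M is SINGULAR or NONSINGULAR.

σ = (0, 1, 2): 22 + 24 + 14 = 60
σ = (0, 2, 1): 22 + 2 + 14 = 38
σ = (1, 0, 2): 19 + 3 + 14 = 36
σ = (1, 2, 0): 19 + 2 + 22 = 43
σ = (2, 0, 1): (-4) + 3 + 14 = 13
σ = (2, 1, 0): (-4) + 24 + 22 = 42
Optimal value attained by: σ = (2, 0, 1).
Answer: det⊕(M) = 13; verdict: NONSINGULAR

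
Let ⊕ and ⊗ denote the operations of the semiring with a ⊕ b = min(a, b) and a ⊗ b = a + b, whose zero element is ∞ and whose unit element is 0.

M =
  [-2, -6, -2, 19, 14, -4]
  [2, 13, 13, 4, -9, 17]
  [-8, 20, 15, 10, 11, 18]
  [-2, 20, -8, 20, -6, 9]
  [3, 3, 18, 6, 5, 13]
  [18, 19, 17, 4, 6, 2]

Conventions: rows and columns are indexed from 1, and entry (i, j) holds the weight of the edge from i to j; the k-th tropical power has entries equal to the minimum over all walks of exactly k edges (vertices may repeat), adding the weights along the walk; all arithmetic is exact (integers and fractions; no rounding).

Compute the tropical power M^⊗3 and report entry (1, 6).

M^⊗2:
  [-10, -8, -4, -2, -15, -6]
  [-6, -6, -4, -3, -4, -2]
  [-10, -14, -10, 11, 4, -12]
  [-16, -8, -4, 0, -1, -6]
  [1, -3, -2, 7, -6, -1]
  [2, 9, -4, 6, -2, 4]
M^⊗3:
  [-12, -16, -12, -9, -17, -14]
  [-12, -12, -11, -2, -15, -10]
  [-18, -16, -12, -10, -23, -14]
  [-18, -22, -18, -4, -17, -20]
  [-10, -5, -1, 0, -12, -3]
  [-12, -4, -2, 4, 0, -2]
Key observation: the optimum is the walk 1->3->1->6, with weight (-2) + (-8) + (-4) = -14.
Optimal value attained by: walk 1->3->1->6.
Answer: (M^⊗3)[1][6] = -14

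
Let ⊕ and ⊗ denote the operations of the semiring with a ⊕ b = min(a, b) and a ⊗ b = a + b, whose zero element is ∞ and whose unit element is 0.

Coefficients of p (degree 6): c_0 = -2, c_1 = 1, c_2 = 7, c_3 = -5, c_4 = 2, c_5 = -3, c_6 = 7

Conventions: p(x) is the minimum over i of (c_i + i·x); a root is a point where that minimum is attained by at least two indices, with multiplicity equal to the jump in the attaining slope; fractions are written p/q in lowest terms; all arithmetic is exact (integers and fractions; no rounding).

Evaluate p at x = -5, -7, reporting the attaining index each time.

p(-5) = min(-2+0·(-5)=-2, 1+1·(-5)=-4, 7+2·(-5)=-3, -5+3·(-5)=-20, 2+4·(-5)=-18, -3+5·(-5)=-28, 7+6·(-5)=-23) = -28 (attained by i=5)
p(-7) = min(-2+0·(-7)=-2, 1+1·(-7)=-6, 7+2·(-7)=-7, -5+3·(-7)=-26, 2+4·(-7)=-26, -3+5·(-7)=-38, 7+6·(-7)=-35) = -38 (attained by i=5)
Answer: p(-5) = -28; p(-7) = -38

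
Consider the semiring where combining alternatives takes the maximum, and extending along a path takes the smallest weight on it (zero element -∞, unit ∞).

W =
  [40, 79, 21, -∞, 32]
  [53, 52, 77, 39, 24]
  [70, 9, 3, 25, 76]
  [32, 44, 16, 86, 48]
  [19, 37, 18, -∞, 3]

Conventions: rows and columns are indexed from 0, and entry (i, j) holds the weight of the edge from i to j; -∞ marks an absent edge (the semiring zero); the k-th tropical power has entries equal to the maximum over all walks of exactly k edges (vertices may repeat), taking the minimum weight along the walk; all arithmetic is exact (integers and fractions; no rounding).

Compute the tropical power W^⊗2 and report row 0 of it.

W^⊗2:
  [53, 52, 77, 39, 32]
  [70, 53, 52, 39, 76]
  [40, 70, 21, 25, 32]
  [44, 44, 44, 86, 48]
  [37, 37, 37, 37, 24]
Answer: row 0 of W^⊗2 = [53, 52, 77, 39, 32]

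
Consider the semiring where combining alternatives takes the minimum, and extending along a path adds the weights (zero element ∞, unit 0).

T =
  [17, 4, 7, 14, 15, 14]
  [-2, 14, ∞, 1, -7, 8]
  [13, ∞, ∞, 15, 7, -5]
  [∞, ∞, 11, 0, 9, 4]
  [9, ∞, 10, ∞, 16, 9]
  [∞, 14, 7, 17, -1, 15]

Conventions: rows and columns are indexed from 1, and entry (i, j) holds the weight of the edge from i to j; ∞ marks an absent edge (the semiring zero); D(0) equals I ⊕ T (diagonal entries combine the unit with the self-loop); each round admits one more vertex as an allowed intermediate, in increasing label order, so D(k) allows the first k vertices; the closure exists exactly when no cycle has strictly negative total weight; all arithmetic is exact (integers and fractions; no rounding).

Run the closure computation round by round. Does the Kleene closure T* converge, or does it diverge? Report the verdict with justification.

D(0):
  [0, 4, 7, 14, 15, 14]
  [-2, 0, ∞, 1, -7, 8]
  [13, ∞, 0, 15, 7, -5]
  [∞, ∞, 11, 0, 9, 4]
  [9, ∞, 10, ∞, 0, 9]
  [∞, 14, 7, 17, -1, 0]
D(1):
  [0, 4, 7, 14, 15, 14]
  [-2, 0, 5, 1, -7, 8]
  [13, 17, 0, 15, 7, -5]
  [∞, ∞, 11, 0, 9, 4]
  [9, 13, 10, 23, 0, 9]
  [∞, 14, 7, 17, -1, 0]
D(2):
  [0, 4, 7, 5, -3, 12]
  [-2, 0, 5, 1, -7, 8]
  [13, 17, 0, 15, 7, -5]
  [∞, ∞, 11, 0, 9, 4]
  [9, 13, 10, 14, 0, 9]
  [12, 14, 7, 15, -1, 0]
D(3):
  [0, 4, 7, 5, -3, 2]
  [-2, 0, 5, 1, -7, 0]
  [13, 17, 0, 15, 7, -5]
  [24, 28, 11, 0, 9, 4]
  [9, 13, 10, 14, 0, 5]
  [12, 14, 7, 15, -1, 0]
D(4):
  [0, 4, 7, 5, -3, 2]
  [-2, 0, 5, 1, -7, 0]
  [13, 17, 0, 15, 7, -5]
  [24, 28, 11, 0, 9, 4]
  [9, 13, 10, 14, 0, 5]
  [12, 14, 7, 15, -1, 0]
D(5):
  [0, 4, 7, 5, -3, 2]
  [-2, 0, 3, 1, -7, -2]
  [13, 17, 0, 15, 7, -5]
  [18, 22, 11, 0, 9, 4]
  [9, 13, 10, 14, 0, 5]
  [8, 12, 7, 13, -1, 0]
D(6):
  [0, 4, 7, 5, -3, 2]
  [-2, 0, 3, 1, -7, -2]
  [3, 7, 0, 8, -6, -5]
  [12, 16, 11, 0, 3, 4]
  [9, 13, 10, 14, 0, 5]
  [8, 12, 7, 13, -1, 0]
Key observation: every diagonal entry stays at the unit through all rounds, so no improving cycle exists.
Answer: CONVERGES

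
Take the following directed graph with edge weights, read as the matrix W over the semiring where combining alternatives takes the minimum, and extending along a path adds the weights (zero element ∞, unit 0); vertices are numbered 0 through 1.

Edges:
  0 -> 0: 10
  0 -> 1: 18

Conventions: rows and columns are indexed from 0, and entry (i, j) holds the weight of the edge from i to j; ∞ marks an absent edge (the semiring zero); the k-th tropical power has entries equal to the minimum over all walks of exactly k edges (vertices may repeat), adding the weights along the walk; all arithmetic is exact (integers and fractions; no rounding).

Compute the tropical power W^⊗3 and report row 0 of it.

W^⊗2:
  [20, 28]
  [∞, ∞]
W^⊗3:
  [30, 38]
  [∞, ∞]
Answer: row 0 of W^⊗3 = [30, 38]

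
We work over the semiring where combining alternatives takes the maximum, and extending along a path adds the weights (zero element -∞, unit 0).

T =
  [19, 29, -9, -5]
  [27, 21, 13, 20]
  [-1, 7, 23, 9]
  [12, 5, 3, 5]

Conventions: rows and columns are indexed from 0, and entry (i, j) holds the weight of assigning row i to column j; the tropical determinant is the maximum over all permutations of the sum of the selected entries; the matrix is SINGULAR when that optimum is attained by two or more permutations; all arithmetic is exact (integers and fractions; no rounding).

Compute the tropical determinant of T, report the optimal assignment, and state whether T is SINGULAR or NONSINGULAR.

σ = (0, 1, 2, 3): 19 + 21 + 23 + 5 = 68
σ = (0, 1, 3, 2): 19 + 21 + 9 + 3 = 52
σ = (0, 2, 1, 3): 19 + 13 + 7 + 5 = 44
σ = (0, 2, 3, 1): 19 + 13 + 9 + 5 = 46
σ = (0, 3, 1, 2): 19 + 20 + 7 + 3 = 49
σ = (0, 3, 2, 1): 19 + 20 + 23 + 5 = 67
σ = (1, 0, 2, 3): 29 + 27 + 23 + 5 = 84
σ = (1, 0, 3, 2): 29 + 27 + 9 + 3 = 68
σ = (1, 2, 0, 3): 29 + 13 + (-1) + 5 = 46
σ = (1, 2, 3, 0): 29 + 13 + 9 + 12 = 63
σ = (1, 3, 0, 2): 29 + 20 + (-1) + 3 = 51
σ = (1, 3, 2, 0): 29 + 20 + 23 + 12 = 84
σ = (2, 0, 1, 3): (-9) + 27 + 7 + 5 = 30
σ = (2, 0, 3, 1): (-9) + 27 + 9 + 5 = 32
σ = (2, 1, 0, 3): (-9) + 21 + (-1) + 5 = 16
σ = (2, 1, 3, 0): (-9) + 21 + 9 + 12 = 33
σ = (2, 3, 0, 1): (-9) + 20 + (-1) + 5 = 15
σ = (2, 3, 1, 0): (-9) + 20 + 7 + 12 = 30
σ = (3, 0, 1, 2): (-5) + 27 + 7 + 3 = 32
σ = (3, 0, 2, 1): (-5) + 27 + 23 + 5 = 50
σ = (3, 1, 0, 2): (-5) + 21 + (-1) + 3 = 18
σ = (3, 1, 2, 0): (-5) + 21 + 23 + 12 = 51
σ = (3, 2, 0, 1): (-5) + 13 + (-1) + 5 = 12
σ = (3, 2, 1, 0): (-5) + 13 + 7 + 12 = 27
Optimal value attained by: σ = (1, 0, 2, 3).
Answer: det⊕(T) = 84; verdict: SINGULAR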